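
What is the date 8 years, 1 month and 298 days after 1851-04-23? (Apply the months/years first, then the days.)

March 16, 1860

Advancing 8 years, 1 month and 298 days from April 23, 1851: first the month/year part, then the days.
+8 years → 1859; month 4 + 1 = 5 → May 1859.
Day 23 is valid in May, giving May 23, 1859.
Now add 298 days from May 23, 1859.
May has 31 days, so 31 − 23 = 8 days remain after May 23, 1859; 298 − 8 = 290 left.
June 1859 has 30 days: 290 − 30 = 260 left.
July 1859 has 31 days: 260 − 31 = 229 left.
August 1859 has 31 days: 229 − 31 = 198 left.
September 1859 has 30 days: 198 − 30 = 168 left.
October 1859 has 31 days: 168 − 31 = 137 left.
November 1859 has 30 days: 137 − 30 = 107 left.
December 1859 has 31 days: 107 − 31 = 76 left.
January 1860 has 31 days: 76 − 31 = 45 left.
February 1860 has 29 days (1860 is a leap year): 45 − 29 = 16 left.
16 days into March 1860 → March 16, 1860.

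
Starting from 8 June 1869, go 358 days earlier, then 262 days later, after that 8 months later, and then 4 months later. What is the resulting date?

Going back 358 days from June 8, 1869:
Going back 8 days from June 8, 1869 reaches the end of the previous month; 358 − 8 = 350 left.
May 1869 has 31 days: 350 − 31 = 319 left.
April 1869 has 30 days: 319 − 30 = 289 left.
March 1869 has 31 days: 289 − 31 = 258 left.
February 1869 has 28 days (1869 is not a leap year): 258 − 28 = 230 left.
January 1869 has 31 days: 230 − 31 = 199 left.
December 1868 has 31 days: 199 − 31 = 168 left.
November 1868 has 30 days: 168 − 30 = 138 left.
October 1868 has 31 days: 138 − 31 = 107 left.
September 1868 has 30 days: 107 − 30 = 77 left.
August 1868 has 31 days: 77 − 31 = 46 left.
July 1868 has 31 days: 46 − 31 = 15 left.
June 1868 has 30 days; 30 − 15 = 15 → June 15, 1868.
Advancing 262 days from June 15, 1868:
June has 30 days, so 30 − 15 = 15 days remain after June 15, 1868; 262 − 15 = 247 left.
July 1868 has 31 days: 247 − 31 = 216 left.
August 1868 has 31 days: 216 − 31 = 185 left.
September 1868 has 30 days: 185 − 30 = 155 left.
October 1868 has 31 days: 155 − 31 = 124 left.
November 1868 has 30 days: 124 − 30 = 94 left.
December 1868 has 31 days: 94 − 31 = 63 left.
January 1869 has 31 days: 63 − 31 = 32 left.
February 1869 has 28 days (1869 is not a leap year): 32 − 28 = 4 left.
4 days into March 1869 → March 4, 1869.
Adding 8 months from March 4, 1869:
month 3 + 8 = 11 → November 1869.
Day 4 is valid in November, giving November 4, 1869.
Advancing 4 months from November 4, 1869:
month 11 + 4 = 15, which is month 3 of year 1870 → March 1870.
Day 4 is valid in March, giving March 4, 1870.

March 4, 1870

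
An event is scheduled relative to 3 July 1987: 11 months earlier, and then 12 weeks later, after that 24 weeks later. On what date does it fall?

Counting back 11 months from July 3, 1987:
month 7 − 11 = -4, which is month 8 of year 1986 → August 1986.
Day 3 is valid in August, giving August 3, 1986.
Counting forward 12 weeks (= 84 days) from August 3, 1986:
August has 31 days, so 31 − 3 = 28 days remain after August 3, 1986; 84 − 28 = 56 left.
September 1986 has 30 days: 56 − 30 = 26 left.
26 days into October 1986 → October 26, 1986.
Advancing 24 weeks (= 168 days) from October 26, 1986:
October has 31 days, so 31 − 26 = 5 days remain after October 26, 1986; 168 − 5 = 163 left.
November 1986 has 30 days: 163 − 30 = 133 left.
December 1986 has 31 days: 133 − 31 = 102 left.
January 1987 has 31 days: 102 − 31 = 71 left.
February 1987 has 28 days (1987 is not a leap year): 71 − 28 = 43 left.
March 1987 has 31 days: 43 − 31 = 12 left.
12 days into April 1987 → April 12, 1987.

April 12, 1987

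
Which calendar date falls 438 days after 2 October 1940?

December 14, 1941

Advancing 438 days from October 2, 1940.
October has 31 days, so 31 − 2 = 29 days remain after October 2, 1940; 438 − 29 = 409 left.
November 1940 has 30 days: 409 − 30 = 379 left.
December 1940 has 31 days: 379 − 31 = 348 left.
January 1941 has 31 days: 348 − 31 = 317 left.
February 1941 has 28 days (1941 is not a leap year): 317 − 28 = 289 left.
March 1941 has 31 days: 289 − 31 = 258 left.
April 1941 has 30 days: 258 − 30 = 228 left.
May 1941 has 31 days: 228 − 31 = 197 left.
June 1941 has 30 days: 197 − 30 = 167 left.
July 1941 has 31 days: 167 − 31 = 136 left.
August 1941 has 31 days: 136 − 31 = 105 left.
September 1941 has 30 days: 105 − 30 = 75 left.
October 1941 has 31 days: 75 − 31 = 44 left.
November 1941 has 30 days: 44 − 30 = 14 left.
14 days into December 1941 → December 14, 1941.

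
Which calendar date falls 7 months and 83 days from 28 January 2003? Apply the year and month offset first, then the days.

November 19, 2003

Counting forward 7 months and 83 days from January 28, 2003: first the month/year part, then the days.
month 1 + 7 = 8 → August 2003.
Day 28 is valid in August, giving August 28, 2003.
Now add 83 days from August 28, 2003.
August has 31 days, so 31 − 28 = 3 days remain after August 28, 2003; 83 − 3 = 80 left.
September 2003 has 30 days: 80 − 30 = 50 left.
October 2003 has 31 days: 50 − 31 = 19 left.
19 days into November 2003 → November 19, 2003.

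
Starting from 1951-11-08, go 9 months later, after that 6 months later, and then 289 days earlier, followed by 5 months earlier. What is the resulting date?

Advancing 9 months from November 8, 1951:
month 11 + 9 = 20, which is month 8 of year 1952 → August 1952.
Day 8 is valid in August, giving August 8, 1952.
Counting forward 6 months from August 8, 1952:
month 8 + 6 = 14, which is month 2 of year 1953 → February 1953.
Day 8 is valid in February, giving February 8, 1953.
Counting back 289 days from February 8, 1953:
Going back 8 days from February 8, 1953 reaches the end of the previous month; 289 − 8 = 281 left.
January 1953 has 31 days: 281 − 31 = 250 left.
December 1952 has 31 days: 250 − 31 = 219 left.
November 1952 has 30 days: 219 − 30 = 189 left.
October 1952 has 31 days: 189 − 31 = 158 left.
September 1952 has 30 days: 158 − 30 = 128 left.
August 1952 has 31 days: 128 − 31 = 97 left.
July 1952 has 31 days: 97 − 31 = 66 left.
June 1952 has 30 days: 66 − 30 = 36 left.
May 1952 has 31 days: 36 − 31 = 5 left.
April 1952 has 30 days; 30 − 5 = 25 → April 25, 1952.
Subtracting 5 months from April 25, 1952:
month 4 − 5 = -1, which is month 11 of year 1951 → November 1951.
Day 25 is valid in November, giving November 25, 1951.

November 25, 1951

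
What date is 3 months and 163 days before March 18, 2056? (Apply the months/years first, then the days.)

July 8, 2055

Counting back 3 months and 163 days from March 18, 2056: first the month/year part, then the days.
month 3 − 3 = 0, which is month 12 of year 2055 → December 2055.
Day 18 is valid in December, giving December 18, 2055.
Now subtract 163 days from December 18, 2055.
Going back 18 days from December 18, 2055 reaches the end of the previous month; 163 − 18 = 145 left.
November 2055 has 30 days: 145 − 30 = 115 left.
October 2055 has 31 days: 115 − 31 = 84 left.
September 2055 has 30 days: 84 − 30 = 54 left.
August 2055 has 31 days: 54 − 31 = 23 left.
July 2055 has 31 days; 31 − 23 = 8 → July 8, 2055.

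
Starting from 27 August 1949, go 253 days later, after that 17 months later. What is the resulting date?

October 7, 1951

Counting forward 253 days from August 27, 1949:
August has 31 days, so 31 − 27 = 4 days remain after August 27, 1949; 253 − 4 = 249 left.
September 1949 has 30 days: 249 − 30 = 219 left.
October 1949 has 31 days: 219 − 31 = 188 left.
November 1949 has 30 days: 188 − 30 = 158 left.
December 1949 has 31 days: 158 − 31 = 127 left.
January 1950 has 31 days: 127 − 31 = 96 left.
February 1950 has 28 days (1950 is not a leap year): 96 − 28 = 68 left.
March 1950 has 31 days: 68 − 31 = 37 left.
April 1950 has 30 days: 37 − 30 = 7 left.
7 days into May 1950 → May 7, 1950.
Adding 17 months from May 7, 1950:
month 5 + 17 = 22, which is month 10 of year 1951 → October 1951.
Day 7 is valid in October, giving October 7, 1951.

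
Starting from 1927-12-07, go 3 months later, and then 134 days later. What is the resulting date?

July 19, 1928

Counting forward 3 months from December 7, 1927:
month 12 + 3 = 15, which is month 3 of year 1928 → March 1928.
Day 7 is valid in March, giving March 7, 1928.
Counting forward 134 days from March 7, 1928:
March has 31 days, so 31 − 7 = 24 days remain after March 7, 1928; 134 − 24 = 110 left.
April 1928 has 30 days: 110 − 30 = 80 left.
May 1928 has 31 days: 80 − 31 = 49 left.
June 1928 has 30 days: 49 − 30 = 19 left.
19 days into July 1928 → July 19, 1928.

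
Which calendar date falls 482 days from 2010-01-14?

Counting forward 482 days from January 14, 2010.
January has 31 days, so 31 − 14 = 17 days remain after January 14, 2010; 482 − 17 = 465 left.
February 2010 has 28 days (2010 is not a leap year): 465 − 28 = 437 left.
March 2010 has 31 days: 437 − 31 = 406 left.
April 2010 has 30 days: 406 − 30 = 376 left.
May 2010 has 31 days: 376 − 31 = 345 left.
June 2010 has 30 days: 345 − 30 = 315 left.
July 2010 has 31 days: 315 − 31 = 284 left.
August 2010 has 31 days: 284 − 31 = 253 left.
September 2010 has 30 days: 253 − 30 = 223 left.
October 2010 has 31 days: 223 − 31 = 192 left.
November 2010 has 30 days: 192 − 30 = 162 left.
December 2010 has 31 days: 162 − 31 = 131 left.
January 2011 has 31 days: 131 − 31 = 100 left.
February 2011 has 28 days (2011 is not a leap year): 100 − 28 = 72 left.
March 2011 has 31 days: 72 − 31 = 41 left.
April 2011 has 30 days: 41 − 30 = 11 left.
11 days into May 2011 → May 11, 2011.

May 11, 2011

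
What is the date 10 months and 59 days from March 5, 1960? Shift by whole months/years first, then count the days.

Counting forward 10 months and 59 days from March 5, 1960: first the month/year part, then the days.
month 3 + 10 = 13, which is month 1 of year 1961 → January 1961.
Day 5 is valid in January, giving January 5, 1961.
Now add 59 days from January 5, 1961.
January has 31 days, so 31 − 5 = 26 days remain after January 5, 1961; 59 − 26 = 33 left.
February 1961 has 28 days (1961 is not a leap year): 33 − 28 = 5 left.
5 days into March 1961 → March 5, 1961.

March 5, 1961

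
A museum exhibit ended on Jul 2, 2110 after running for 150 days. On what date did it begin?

February 2, 2110

Counting back 150 days from July 2, 2110.
Going back 2 days from July 2, 2110 reaches the end of the previous month; 150 − 2 = 148 left.
June 2110 has 30 days: 148 − 30 = 118 left.
May 2110 has 31 days: 118 − 31 = 87 left.
April 2110 has 30 days: 87 − 30 = 57 left.
March 2110 has 31 days: 57 − 31 = 26 left.
February 2110 has 28 days; 28 − 26 = 2 → February 2, 2110.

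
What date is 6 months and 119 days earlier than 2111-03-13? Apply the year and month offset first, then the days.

May 17, 2110

Going back 6 months and 119 days from March 13, 2111: first the month/year part, then the days.
month 3 − 6 = -3, which is month 9 of year 2110 → September 2110.
Day 13 is valid in September, giving September 13, 2110.
Now subtract 119 days from September 13, 2110.
Going back 13 days from September 13, 2110 reaches the end of the previous month; 119 − 13 = 106 left.
August 2110 has 31 days: 106 − 31 = 75 left.
July 2110 has 31 days: 75 − 31 = 44 left.
June 2110 has 30 days: 44 − 30 = 14 left.
May 2110 has 31 days; 31 − 14 = 17 → May 17, 2110.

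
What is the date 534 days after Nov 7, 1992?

April 25, 1994

Advancing 534 days from November 7, 1992.
November has 30 days, so 30 − 7 = 23 days remain after November 7, 1992; 534 − 23 = 511 left.
December 1992 has 31 days: 511 − 31 = 480 left.
January 1993 has 31 days: 480 − 31 = 449 left.
February 1993 has 28 days (1993 is not a leap year): 449 − 28 = 421 left.
March 1993 has 31 days: 421 − 31 = 390 left.
April 1993 has 30 days: 390 − 30 = 360 left.
May 1993 has 31 days: 360 − 31 = 329 left.
June 1993 has 30 days: 329 − 30 = 299 left.
July 1993 has 31 days: 299 − 31 = 268 left.
August 1993 has 31 days: 268 − 31 = 237 left.
September 1993 has 30 days: 237 − 30 = 207 left.
October 1993 has 31 days: 207 − 31 = 176 left.
November 1993 has 30 days: 176 − 30 = 146 left.
December 1993 has 31 days: 146 − 31 = 115 left.
January 1994 has 31 days: 115 − 31 = 84 left.
February 1994 has 28 days (1994 is not a leap year): 84 − 28 = 56 left.
March 1994 has 31 days: 56 − 31 = 25 left.
25 days into April 1994 → April 25, 1994.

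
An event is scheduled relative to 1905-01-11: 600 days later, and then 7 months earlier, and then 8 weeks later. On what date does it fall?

March 31, 1906

Advancing 600 days from January 11, 1905:
January has 31 days, so 31 − 11 = 20 days remain after January 11, 1905; 600 − 20 = 580 left.
February 1905 has 28 days (1905 is not a leap year): 580 − 28 = 552 left.
March 1905 has 31 days: 552 − 31 = 521 left.
April 1905 has 30 days: 521 − 30 = 491 left.
May 1905 has 31 days: 491 − 31 = 460 left.
June 1905 has 30 days: 460 − 30 = 430 left.
July 1905 has 31 days: 430 − 31 = 399 left.
August 1905 has 31 days: 399 − 31 = 368 left.
September 1905 has 30 days: 368 − 30 = 338 left.
October 1905 has 31 days: 338 − 31 = 307 left.
November 1905 has 30 days: 307 − 30 = 277 left.
December 1905 has 31 days: 277 − 31 = 246 left.
January 1906 has 31 days: 246 − 31 = 215 left.
February 1906 has 28 days (1906 is not a leap year): 215 − 28 = 187 left.
March 1906 has 31 days: 187 − 31 = 156 left.
April 1906 has 30 days: 156 − 30 = 126 left.
May 1906 has 31 days: 126 − 31 = 95 left.
June 1906 has 30 days: 95 − 30 = 65 left.
July 1906 has 31 days: 65 − 31 = 34 left.
August 1906 has 31 days: 34 − 31 = 3 left.
3 days into September 1906 → September 3, 1906.
Counting back 7 months from September 3, 1906:
month 9 − 7 = 2 → February 1906.
Day 3 is valid in February, giving February 3, 1906.
Advancing 8 weeks (= 56 days) from February 3, 1906:
February has 28 days, so 28 − 3 = 25 days remain after February 3, 1906; 56 − 25 = 31 left.
31 days into March 1906 → March 31, 1906.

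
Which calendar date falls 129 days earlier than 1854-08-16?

Going back 129 days from August 16, 1854.
Going back 16 days from August 16, 1854 reaches the end of the previous month; 129 − 16 = 113 left.
July 1854 has 31 days: 113 − 31 = 82 left.
June 1854 has 30 days: 82 − 30 = 52 left.
May 1854 has 31 days: 52 − 31 = 21 left.
April 1854 has 30 days; 30 − 21 = 9 → April 9, 1854.

April 9, 1854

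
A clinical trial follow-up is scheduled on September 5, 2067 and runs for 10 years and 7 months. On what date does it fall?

Adding 10 years and 7 months from September 5, 2067.
+10 years → 2077; month 9 + 7 = 16, which is month 4 of year 2078 → April 2078.
Day 5 is valid in April, giving April 5, 2078.

April 5, 2078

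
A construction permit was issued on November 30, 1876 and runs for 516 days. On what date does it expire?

Adding 516 days from November 30, 1876.
November has 30 days, so 30 − 30 = 0 days remain after November 30, 1876; 516 − 0 = 516 left.
December 1876 has 31 days: 516 − 31 = 485 left.
January 1877 has 31 days: 485 − 31 = 454 left.
February 1877 has 28 days (1877 is not a leap year): 454 − 28 = 426 left.
March 1877 has 31 days: 426 − 31 = 395 left.
April 1877 has 30 days: 395 − 30 = 365 left.
May 1877 has 31 days: 365 − 31 = 334 left.
June 1877 has 30 days: 334 − 30 = 304 left.
July 1877 has 31 days: 304 − 31 = 273 left.
August 1877 has 31 days: 273 − 31 = 242 left.
September 1877 has 30 days: 242 − 30 = 212 left.
October 1877 has 31 days: 212 − 31 = 181 left.
November 1877 has 30 days: 181 − 30 = 151 left.
December 1877 has 31 days: 151 − 31 = 120 left.
January 1878 has 31 days: 120 − 31 = 89 left.
February 1878 has 28 days (1878 is not a leap year): 89 − 28 = 61 left.
March 1878 has 31 days: 61 − 31 = 30 left.
30 days into April 1878 → April 30, 1878.

April 30, 1878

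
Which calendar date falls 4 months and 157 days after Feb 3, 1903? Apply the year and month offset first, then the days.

Adding 4 months and 157 days from February 3, 1903: first the month/year part, then the days.
month 2 + 4 = 6 → June 1903.
Day 3 is valid in June, giving June 3, 1903.
Now add 157 days from June 3, 1903.
June has 30 days, so 30 − 3 = 27 days remain after June 3, 1903; 157 − 27 = 130 left.
July 1903 has 31 days: 130 − 31 = 99 left.
August 1903 has 31 days: 99 − 31 = 68 left.
September 1903 has 30 days: 68 − 30 = 38 left.
October 1903 has 31 days: 38 − 31 = 7 left.
7 days into November 1903 → November 7, 1903.

November 7, 1903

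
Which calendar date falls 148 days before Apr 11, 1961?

Subtracting 148 days from April 11, 1961.
Going back 11 days from April 11, 1961 reaches the end of the previous month; 148 − 11 = 137 left.
March 1961 has 31 days: 137 − 31 = 106 left.
February 1961 has 28 days (1961 is not a leap year): 106 − 28 = 78 left.
January 1961 has 31 days: 78 − 31 = 47 left.
December 1960 has 31 days: 47 − 31 = 16 left.
November 1960 has 30 days; 30 − 16 = 14 → November 14, 1960.

November 14, 1960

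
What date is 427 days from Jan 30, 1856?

April 1, 1857

Counting forward 427 days from January 30, 1856.
January has 31 days, so 31 − 30 = 1 day remains after January 30, 1856; 427 − 1 = 426 left.
February 1856 has 29 days (1856 is a leap year): 426 − 29 = 397 left.
March 1856 has 31 days: 397 − 31 = 366 left.
April 1856 has 30 days: 366 − 30 = 336 left.
May 1856 has 31 days: 336 − 31 = 305 left.
June 1856 has 30 days: 305 − 30 = 275 left.
July 1856 has 31 days: 275 − 31 = 244 left.
August 1856 has 31 days: 244 − 31 = 213 left.
September 1856 has 30 days: 213 − 30 = 183 left.
October 1856 has 31 days: 183 − 31 = 152 left.
November 1856 has 30 days: 152 − 30 = 122 left.
December 1856 has 31 days: 122 − 31 = 91 left.
January 1857 has 31 days: 91 − 31 = 60 left.
February 1857 has 28 days (1857 is not a leap year): 60 − 28 = 32 left.
March 1857 has 31 days: 32 − 31 = 1 left.
1 day into April 1857 → April 1, 1857.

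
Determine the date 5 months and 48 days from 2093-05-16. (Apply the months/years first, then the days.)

December 3, 2093

Counting forward 5 months and 48 days from May 16, 2093: first the month/year part, then the days.
month 5 + 5 = 10 → October 2093.
Day 16 is valid in October, giving October 16, 2093.
Now add 48 days from October 16, 2093.
October has 31 days, so 31 − 16 = 15 days remain after October 16, 2093; 48 − 15 = 33 left.
November 2093 has 30 days: 33 − 30 = 3 left.
3 days into December 2093 → December 3, 2093.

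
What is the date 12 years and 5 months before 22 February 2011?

September 22, 1998

Counting back 12 years and 5 months from February 22, 2011.
-12 years → 1999; month 2 − 5 = -3, which is month 9 of year 1998 → September 1998.
Day 22 is valid in September, giving September 22, 1998.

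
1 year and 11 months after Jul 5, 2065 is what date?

Advancing 1 year and 11 months from July 5, 2065.
+1 year → 2066; month 7 + 11 = 18, which is month 6 of year 2067 → June 2067.
Day 5 is valid in June, giving June 5, 2067.

June 5, 2067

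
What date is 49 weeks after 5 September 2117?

August 14, 2118

Adding 49 weeks = 343 days from September 5, 2117.
September has 30 days, so 30 − 5 = 25 days remain after September 5, 2117; 343 − 25 = 318 left.
October 2117 has 31 days: 318 − 31 = 287 left.
November 2117 has 30 days: 287 − 30 = 257 left.
December 2117 has 31 days: 257 − 31 = 226 left.
January 2118 has 31 days: 226 − 31 = 195 left.
February 2118 has 28 days (2118 is not a leap year): 195 − 28 = 167 left.
March 2118 has 31 days: 167 − 31 = 136 left.
April 2118 has 30 days: 136 − 30 = 106 left.
May 2118 has 31 days: 106 − 31 = 75 left.
June 2118 has 30 days: 75 − 30 = 45 left.
July 2118 has 31 days: 45 − 31 = 14 left.
14 days into August 2118 → August 14, 2118.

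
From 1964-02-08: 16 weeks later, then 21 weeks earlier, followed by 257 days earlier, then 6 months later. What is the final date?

Counting forward 16 weeks (= 112 days) from February 8, 1964:
February has 29 days, so 29 − 8 = 21 days remain after February 8, 1964; 112 − 21 = 91 left.
March 1964 has 31 days: 91 − 31 = 60 left.
April 1964 has 30 days: 60 − 30 = 30 left.
30 days into May 1964 → May 30, 1964.
Subtracting 21 weeks (= 147 days) from May 30, 1964:
Going back 30 days from May 30, 1964 reaches the end of the previous month; 147 − 30 = 117 left.
April 1964 has 30 days: 117 − 30 = 87 left.
March 1964 has 31 days: 87 − 31 = 56 left.
February 1964 has 29 days (1964 is a leap year): 56 − 29 = 27 left.
January 1964 has 31 days; 31 − 27 = 4 → January 4, 1964.
Subtracting 257 days from January 4, 1964:
Going back 4 days from January 4, 1964 reaches the end of the previous month; 257 − 4 = 253 left.
December 1963 has 31 days: 253 − 31 = 222 left.
November 1963 has 30 days: 222 − 30 = 192 left.
October 1963 has 31 days: 192 − 31 = 161 left.
September 1963 has 30 days: 161 − 30 = 131 left.
August 1963 has 31 days: 131 − 31 = 100 left.
July 1963 has 31 days: 100 − 31 = 69 left.
June 1963 has 30 days: 69 − 30 = 39 left.
May 1963 has 31 days: 39 − 31 = 8 left.
April 1963 has 30 days; 30 − 8 = 22 → April 22, 1963.
Advancing 6 months from April 22, 1963:
month 4 + 6 = 10 → October 1963.
Day 22 is valid in October, giving October 22, 1963.

October 22, 1963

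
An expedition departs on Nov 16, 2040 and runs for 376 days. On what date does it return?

Advancing 376 days from November 16, 2040.
November has 30 days, so 30 − 16 = 14 days remain after November 16, 2040; 376 − 14 = 362 left.
December 2040 has 31 days: 362 − 31 = 331 left.
January 2041 has 31 days: 331 − 31 = 300 left.
February 2041 has 28 days (2041 is not a leap year): 300 − 28 = 272 left.
March 2041 has 31 days: 272 − 31 = 241 left.
April 2041 has 30 days: 241 − 30 = 211 left.
May 2041 has 31 days: 211 − 31 = 180 left.
June 2041 has 30 days: 180 − 30 = 150 left.
July 2041 has 31 days: 150 − 31 = 119 left.
August 2041 has 31 days: 119 − 31 = 88 left.
September 2041 has 30 days: 88 − 30 = 58 left.
October 2041 has 31 days: 58 − 31 = 27 left.
27 days into November 2041 → November 27, 2041.

November 27, 2041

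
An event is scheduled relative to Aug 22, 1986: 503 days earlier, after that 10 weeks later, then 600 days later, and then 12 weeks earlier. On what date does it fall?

Counting back 503 days from August 22, 1986:
Going back 22 days from August 22, 1986 reaches the end of the previous month; 503 − 22 = 481 left.
July 1986 has 31 days: 481 − 31 = 450 left.
June 1986 has 30 days: 450 − 30 = 420 left.
May 1986 has 31 days: 420 − 31 = 389 left.
April 1986 has 30 days: 389 − 30 = 359 left.
March 1986 has 31 days: 359 − 31 = 328 left.
February 1986 has 28 days (1986 is not a leap year): 328 − 28 = 300 left.
January 1986 has 31 days: 300 − 31 = 269 left.
December 1985 has 31 days: 269 − 31 = 238 left.
November 1985 has 30 days: 238 − 30 = 208 left.
October 1985 has 31 days: 208 − 31 = 177 left.
September 1985 has 30 days: 177 − 30 = 147 left.
August 1985 has 31 days: 147 − 31 = 116 left.
July 1985 has 31 days: 116 − 31 = 85 left.
June 1985 has 30 days: 85 − 30 = 55 left.
May 1985 has 31 days: 55 − 31 = 24 left.
April 1985 has 30 days; 30 − 24 = 6 → April 6, 1985.
Counting forward 10 weeks (= 70 days) from April 6, 1985:
April has 30 days, so 30 − 6 = 24 days remain after April 6, 1985; 70 − 24 = 46 left.
May 1985 has 31 days: 46 − 31 = 15 left.
15 days into June 1985 → June 15, 1985.
Counting forward 600 days from June 15, 1985:
June has 30 days, so 30 − 15 = 15 days remain after June 15, 1985; 600 − 15 = 585 left.
July 1985 has 31 days: 585 − 31 = 554 left.
August 1985 has 31 days: 554 − 31 = 523 left.
September 1985 has 30 days: 523 − 30 = 493 left.
October 1985 has 31 days: 493 − 31 = 462 left.
November 1985 has 30 days: 462 − 30 = 432 left.
December 1985 has 31 days: 432 − 31 = 401 left.
January 1986 has 31 days: 401 − 31 = 370 left.
February 1986 has 28 days (1986 is not a leap year): 370 − 28 = 342 left.
March 1986 has 31 days: 342 − 31 = 311 left.
April 1986 has 30 days: 311 − 30 = 281 left.
May 1986 has 31 days: 281 − 31 = 250 left.
June 1986 has 30 days: 250 − 30 = 220 left.
July 1986 has 31 days: 220 − 31 = 189 left.
August 1986 has 31 days: 189 − 31 = 158 left.
September 1986 has 30 days: 158 − 30 = 128 left.
October 1986 has 31 days: 128 − 31 = 97 left.
November 1986 has 30 days: 97 − 30 = 67 left.
December 1986 has 31 days: 67 − 31 = 36 left.
January 1987 has 31 days: 36 − 31 = 5 left.
5 days into February 1987 → February 5, 1987.
Subtracting 12 weeks (= 84 days) from February 5, 1987:
Going back 5 days from February 5, 1987 reaches the end of the previous month; 84 − 5 = 79 left.
January 1987 has 31 days: 79 − 31 = 48 left.
December 1986 has 31 days: 48 − 31 = 17 left.
November 1986 has 30 days; 30 − 17 = 13 → November 13, 1986.

November 13, 1986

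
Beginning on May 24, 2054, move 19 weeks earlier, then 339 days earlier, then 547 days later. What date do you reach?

August 7, 2054

Subtracting 19 weeks (= 133 days) from May 24, 2054:
Going back 24 days from May 24, 2054 reaches the end of the previous month; 133 − 24 = 109 left.
April 2054 has 30 days: 109 − 30 = 79 left.
March 2054 has 31 days: 79 − 31 = 48 left.
February 2054 has 28 days (2054 is not a leap year): 48 − 28 = 20 left.
January 2054 has 31 days; 31 − 20 = 11 → January 11, 2054.
Going back 339 days from January 11, 2054:
Going back 11 days from January 11, 2054 reaches the end of the previous month; 339 − 11 = 328 left.
December 2053 has 31 days: 328 − 31 = 297 left.
November 2053 has 30 days: 297 − 30 = 267 left.
October 2053 has 31 days: 267 − 31 = 236 left.
September 2053 has 30 days: 236 − 30 = 206 left.
August 2053 has 31 days: 206 − 31 = 175 left.
July 2053 has 31 days: 175 − 31 = 144 left.
June 2053 has 30 days: 144 − 30 = 114 left.
May 2053 has 31 days: 114 − 31 = 83 left.
April 2053 has 30 days: 83 − 30 = 53 left.
March 2053 has 31 days: 53 − 31 = 22 left.
February 2053 has 28 days; 28 − 22 = 6 → February 6, 2053.
Adding 547 days from February 6, 2053:
February has 28 days, so 28 − 6 = 22 days remain after February 6, 2053; 547 − 22 = 525 left.
March 2053 has 31 days: 525 − 31 = 494 left.
April 2053 has 30 days: 494 − 30 = 464 left.
May 2053 has 31 days: 464 − 31 = 433 left.
June 2053 has 30 days: 433 − 30 = 403 left.
July 2053 has 31 days: 403 − 31 = 372 left.
August 2053 has 31 days: 372 − 31 = 341 left.
September 2053 has 30 days: 341 − 30 = 311 left.
October 2053 has 31 days: 311 − 31 = 280 left.
November 2053 has 30 days: 280 − 30 = 250 left.
December 2053 has 31 days: 250 − 31 = 219 left.
January 2054 has 31 days: 219 − 31 = 188 left.
February 2054 has 28 days (2054 is not a leap year): 188 − 28 = 160 left.
March 2054 has 31 days: 160 − 31 = 129 left.
April 2054 has 30 days: 129 − 30 = 99 left.
May 2054 has 31 days: 99 − 31 = 68 left.
June 2054 has 30 days: 68 − 30 = 38 left.
July 2054 has 31 days: 38 − 31 = 7 left.
7 days into August 2054 → August 7, 2054.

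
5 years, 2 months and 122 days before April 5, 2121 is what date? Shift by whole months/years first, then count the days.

October 6, 2115

Subtracting 5 years, 2 months and 122 days from April 5, 2121: first the month/year part, then the days.
-5 years → 2116; month 4 − 2 = 2 → February 2116.
Day 5 is valid in February, giving February 5, 2116.
Now subtract 122 days from February 5, 2116.
Going back 5 days from February 5, 2116 reaches the end of the previous month; 122 − 5 = 117 left.
January 2116 has 31 days: 117 − 31 = 86 left.
December 2115 has 31 days: 86 − 31 = 55 left.
November 2115 has 30 days: 55 − 30 = 25 left.
October 2115 has 31 days; 31 − 25 = 6 → October 6, 2115.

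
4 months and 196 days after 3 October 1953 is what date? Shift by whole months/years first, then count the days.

August 18, 1954

Adding 4 months and 196 days from October 3, 1953: first the month/year part, then the days.
month 10 + 4 = 14, which is month 2 of year 1954 → February 1954.
Day 3 is valid in February, giving February 3, 1954.
Now add 196 days from February 3, 1954.
February has 28 days, so 28 − 3 = 25 days remain after February 3, 1954; 196 − 25 = 171 left.
March 1954 has 31 days: 171 − 31 = 140 left.
April 1954 has 30 days: 140 − 30 = 110 left.
May 1954 has 31 days: 110 − 31 = 79 left.
June 1954 has 30 days: 79 − 30 = 49 left.
July 1954 has 31 days: 49 − 31 = 18 left.
18 days into August 1954 → August 18, 1954.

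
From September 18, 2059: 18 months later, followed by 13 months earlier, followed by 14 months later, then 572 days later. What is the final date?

Counting forward 18 months from September 18, 2059:
month 9 + 18 = 27, which is month 3 of year 2061 → March 2061.
Day 18 is valid in March, giving March 18, 2061.
Counting back 13 months from March 18, 2061:
month 3 − 13 = -10, which is month 2 of year 2060 → February 2060.
Day 18 is valid in February, giving February 18, 2060.
Advancing 14 months from February 18, 2060:
month 2 + 14 = 16, which is month 4 of year 2061 → April 2061.
Day 18 is valid in April, giving April 18, 2061.
Adding 572 days from April 18, 2061:
April has 30 days, so 30 − 18 = 12 days remain after April 18, 2061; 572 − 12 = 560 left.
May 2061 has 31 days: 560 − 31 = 529 left.
June 2061 has 30 days: 529 − 30 = 499 left.
July 2061 has 31 days: 499 − 31 = 468 left.
August 2061 has 31 days: 468 − 31 = 437 left.
September 2061 has 30 days: 437 − 30 = 407 left.
October 2061 has 31 days: 407 − 31 = 376 left.
November 2061 has 30 days: 376 − 30 = 346 left.
December 2061 has 31 days: 346 − 31 = 315 left.
January 2062 has 31 days: 315 − 31 = 284 left.
February 2062 has 28 days (2062 is not a leap year): 284 − 28 = 256 left.
March 2062 has 31 days: 256 − 31 = 225 left.
April 2062 has 30 days: 225 − 30 = 195 left.
May 2062 has 31 days: 195 − 31 = 164 left.
June 2062 has 30 days: 164 − 30 = 134 left.
July 2062 has 31 days: 134 − 31 = 103 left.
August 2062 has 31 days: 103 − 31 = 72 left.
September 2062 has 30 days: 72 − 30 = 42 left.
October 2062 has 31 days: 42 − 31 = 11 left.
11 days into November 2062 → November 11, 2062.

November 11, 2062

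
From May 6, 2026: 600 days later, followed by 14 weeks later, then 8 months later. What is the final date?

Adding 600 days from May 6, 2026:
May has 31 days, so 31 − 6 = 25 days remain after May 6, 2026; 600 − 25 = 575 left.
June 2026 has 30 days: 575 − 30 = 545 left.
July 2026 has 31 days: 545 − 31 = 514 left.
August 2026 has 31 days: 514 − 31 = 483 left.
September 2026 has 30 days: 483 − 30 = 453 left.
October 2026 has 31 days: 453 − 31 = 422 left.
November 2026 has 30 days: 422 − 30 = 392 left.
December 2026 has 31 days: 392 − 31 = 361 left.
January 2027 has 31 days: 361 − 31 = 330 left.
February 2027 has 28 days (2027 is not a leap year): 330 − 28 = 302 left.
March 2027 has 31 days: 302 − 31 = 271 left.
April 2027 has 30 days: 271 − 30 = 241 left.
May 2027 has 31 days: 241 − 31 = 210 left.
June 2027 has 30 days: 210 − 30 = 180 left.
July 2027 has 31 days: 180 − 31 = 149 left.
August 2027 has 31 days: 149 − 31 = 118 left.
September 2027 has 30 days: 118 − 30 = 88 left.
October 2027 has 31 days: 88 − 31 = 57 left.
November 2027 has 30 days: 57 − 30 = 27 left.
27 days into December 2027 → December 27, 2027.
Counting forward 14 weeks (= 98 days) from December 27, 2027:
December has 31 days, so 31 − 27 = 4 days remain after December 27, 2027; 98 − 4 = 94 left.
January 2028 has 31 days: 94 − 31 = 63 left.
February 2028 has 29 days (2028 is a leap year): 63 − 29 = 34 left.
March 2028 has 31 days: 34 − 31 = 3 left.
3 days into April 2028 → April 3, 2028.
Adding 8 months from April 3, 2028:
month 4 + 8 = 12 → December 2028.
Day 3 is valid in December, giving December 3, 2028.

December 3, 2028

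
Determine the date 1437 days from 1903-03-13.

Counting forward 1437 days from March 13, 1903.
March has 31 days, so 31 − 13 = 18 days remain after March 13, 1903; 1437 − 18 = 1419 left.
April 1903 has 30 days: 1419 − 30 = 1389 left.
May 1903 has 31 days: 1389 − 31 = 1358 left.
June 1903 has 30 days: 1358 − 30 = 1328 left.
July 1903 has 31 days: 1328 − 31 = 1297 left.
August 1903 has 31 days: 1297 − 31 = 1266 left.
September 1903 has 30 days: 1266 − 30 = 1236 left.
October 1903 has 31 days: 1236 − 31 = 1205 left.
November 1903 has 30 days: 1205 − 30 = 1175 left.
December 1903 has 31 days: 1175 − 31 = 1144 left.
January 1904 has 31 days: 1144 − 31 = 1113 left.
February 1904 has 29 days (1904 is a leap year): 1113 − 29 = 1084 left.
March 1904 has 31 days: 1084 − 31 = 1053 left.
April 1904 has 30 days: 1053 − 30 = 1023 left.
May 1904 has 31 days: 1023 − 31 = 992 left.
June 1904 has 30 days: 992 − 30 = 962 left.
July 1904 has 31 days: 962 − 31 = 931 left.
August 1904 has 31 days: 931 − 31 = 900 left.
September 1904 has 30 days: 900 − 30 = 870 left.
October 1904 has 31 days: 870 − 31 = 839 left.
November 1904 has 30 days: 839 − 30 = 809 left.
December 1904 has 31 days: 809 − 31 = 778 left.
January 1905 has 31 days: 778 − 31 = 747 left.
February 1905 has 28 days (1905 is not a leap year): 747 − 28 = 719 left.
March 1905 has 31 days: 719 − 31 = 688 left.
April 1905 has 30 days: 688 − 30 = 658 left.
May 1905 has 31 days: 658 − 31 = 627 left.
June 1905 has 30 days: 627 − 30 = 597 left.
July 1905 has 31 days: 597 − 31 = 566 left.
August 1905 has 31 days: 566 − 31 = 535 left.
September 1905 has 30 days: 535 − 30 = 505 left.
October 1905 has 31 days: 505 − 31 = 474 left.
November 1905 has 30 days: 474 − 30 = 444 left.
December 1905 has 31 days: 444 − 31 = 413 left.
January 1906 has 31 days: 413 − 31 = 382 left.
February 1906 has 28 days (1906 is not a leap year): 382 − 28 = 354 left.
March 1906 has 31 days: 354 − 31 = 323 left.
April 1906 has 30 days: 323 − 30 = 293 left.
May 1906 has 31 days: 293 − 31 = 262 left.
June 1906 has 30 days: 262 − 30 = 232 left.
July 1906 has 31 days: 232 − 31 = 201 left.
August 1906 has 31 days: 201 − 31 = 170 left.
September 1906 has 30 days: 170 − 30 = 140 left.
October 1906 has 31 days: 140 − 31 = 109 left.
November 1906 has 30 days: 109 − 30 = 79 left.
December 1906 has 31 days: 79 − 31 = 48 left.
January 1907 has 31 days: 48 − 31 = 17 left.
17 days into February 1907 → February 17, 1907.

February 17, 1907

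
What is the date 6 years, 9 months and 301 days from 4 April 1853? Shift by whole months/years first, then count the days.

Counting forward 6 years, 9 months and 301 days from April 4, 1853: first the month/year part, then the days.
+6 years → 1859; month 4 + 9 = 13, which is month 1 of year 1860 → January 1860.
Day 4 is valid in January, giving January 4, 1860.
Now add 301 days from January 4, 1860.
January has 31 days, so 31 − 4 = 27 days remain after January 4, 1860; 301 − 27 = 274 left.
February 1860 has 29 days (1860 is a leap year): 274 − 29 = 245 left.
March 1860 has 31 days: 245 − 31 = 214 left.
April 1860 has 30 days: 214 − 30 = 184 left.
May 1860 has 31 days: 184 − 31 = 153 left.
June 1860 has 30 days: 153 − 30 = 123 left.
July 1860 has 31 days: 123 − 31 = 92 left.
August 1860 has 31 days: 92 − 31 = 61 left.
September 1860 has 30 days: 61 − 30 = 31 left.
31 days into October 1860 → October 31, 1860.

October 31, 1860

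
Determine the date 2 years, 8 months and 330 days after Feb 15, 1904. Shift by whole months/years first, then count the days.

Adding 2 years, 8 months and 330 days from February 15, 1904: first the month/year part, then the days.
+2 years → 1906; month 2 + 8 = 10 → October 1906.
Day 15 is valid in October, giving October 15, 1906.
Now add 330 days from October 15, 1906.
October has 31 days, so 31 − 15 = 16 days remain after October 15, 1906; 330 − 16 = 314 left.
November 1906 has 30 days: 314 − 30 = 284 left.
December 1906 has 31 days: 284 − 31 = 253 left.
January 1907 has 31 days: 253 − 31 = 222 left.
February 1907 has 28 days (1907 is not a leap year): 222 − 28 = 194 left.
March 1907 has 31 days: 194 − 31 = 163 left.
April 1907 has 30 days: 163 − 30 = 133 left.
May 1907 has 31 days: 133 − 31 = 102 left.
June 1907 has 30 days: 102 − 30 = 72 left.
July 1907 has 31 days: 72 − 31 = 41 left.
August 1907 has 31 days: 41 − 31 = 10 left.
10 days into September 1907 → September 10, 1907.

September 10, 1907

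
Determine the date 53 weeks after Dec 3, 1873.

December 9, 1874

Advancing 53 weeks = 371 days from December 3, 1873.
December has 31 days, so 31 − 3 = 28 days remain after December 3, 1873; 371 − 28 = 343 left.
January 1874 has 31 days: 343 − 31 = 312 left.
February 1874 has 28 days (1874 is not a leap year): 312 − 28 = 284 left.
March 1874 has 31 days: 284 − 31 = 253 left.
April 1874 has 30 days: 253 − 30 = 223 left.
May 1874 has 31 days: 223 − 31 = 192 left.
June 1874 has 30 days: 192 − 30 = 162 left.
July 1874 has 31 days: 162 − 31 = 131 left.
August 1874 has 31 days: 131 − 31 = 100 left.
September 1874 has 30 days: 100 − 30 = 70 left.
October 1874 has 31 days: 70 − 31 = 39 left.
November 1874 has 30 days: 39 − 30 = 9 left.
9 days into December 1874 → December 9, 1874.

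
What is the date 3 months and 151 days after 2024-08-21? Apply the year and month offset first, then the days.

Advancing 3 months and 151 days from August 21, 2024: first the month/year part, then the days.
month 8 + 3 = 11 → November 2024.
Day 21 is valid in November, giving November 21, 2024.
Now add 151 days from November 21, 2024.
November has 30 days, so 30 − 21 = 9 days remain after November 21, 2024; 151 − 9 = 142 left.
December 2024 has 31 days: 142 − 31 = 111 left.
January 2025 has 31 days: 111 − 31 = 80 left.
February 2025 has 28 days (2025 is not a leap year): 80 − 28 = 52 left.
March 2025 has 31 days: 52 − 31 = 21 left.
21 days into April 2025 → April 21, 2025.

April 21, 2025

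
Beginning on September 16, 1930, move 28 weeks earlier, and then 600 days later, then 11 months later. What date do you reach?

September 25, 1932

Going back 28 weeks (= 196 days) from September 16, 1930:
Going back 16 days from September 16, 1930 reaches the end of the previous month; 196 − 16 = 180 left.
August 1930 has 31 days: 180 − 31 = 149 left.
July 1930 has 31 days: 149 − 31 = 118 left.
June 1930 has 30 days: 118 − 30 = 88 left.
May 1930 has 31 days: 88 − 31 = 57 left.
April 1930 has 30 days: 57 − 30 = 27 left.
March 1930 has 31 days; 31 − 27 = 4 → March 4, 1930.
Advancing 600 days from March 4, 1930:
March has 31 days, so 31 − 4 = 27 days remain after March 4, 1930; 600 − 27 = 573 left.
April 1930 has 30 days: 573 − 30 = 543 left.
May 1930 has 31 days: 543 − 31 = 512 left.
June 1930 has 30 days: 512 − 30 = 482 left.
July 1930 has 31 days: 482 − 31 = 451 left.
August 1930 has 31 days: 451 − 31 = 420 left.
September 1930 has 30 days: 420 − 30 = 390 left.
October 1930 has 31 days: 390 − 31 = 359 left.
November 1930 has 30 days: 359 − 30 = 329 left.
December 1930 has 31 days: 329 − 31 = 298 left.
January 1931 has 31 days: 298 − 31 = 267 left.
February 1931 has 28 days (1931 is not a leap year): 267 − 28 = 239 left.
March 1931 has 31 days: 239 − 31 = 208 left.
April 1931 has 30 days: 208 − 30 = 178 left.
May 1931 has 31 days: 178 − 31 = 147 left.
June 1931 has 30 days: 147 − 30 = 117 left.
July 1931 has 31 days: 117 − 31 = 86 left.
August 1931 has 31 days: 86 − 31 = 55 left.
September 1931 has 30 days: 55 − 30 = 25 left.
25 days into October 1931 → October 25, 1931.
Counting forward 11 months from October 25, 1931:
month 10 + 11 = 21, which is month 9 of year 1932 → September 1932.
Day 25 is valid in September, giving September 25, 1932.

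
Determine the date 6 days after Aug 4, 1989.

August 10, 1989

Adding 6 days from August 4, 1989.
August has 31 days; 4 + 6 = 10, still in August.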